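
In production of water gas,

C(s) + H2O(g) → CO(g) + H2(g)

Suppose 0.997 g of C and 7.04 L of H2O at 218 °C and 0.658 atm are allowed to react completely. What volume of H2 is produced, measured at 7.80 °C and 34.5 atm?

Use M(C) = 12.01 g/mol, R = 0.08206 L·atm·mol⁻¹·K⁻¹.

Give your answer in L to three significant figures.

n(C) = 0.997 / 12.01 = 0.08301 mol
n(H2O) = PV/RT = (0.658 × 7.04) / (0.08206 × 491.15) = 0.1149 mol
For 0.08301 mol C, stoichiometry requires (1/1) × 0.08301 = 0.08301 mol H2O; 0.1149 mol is available, so C is limiting.
n(H2) = (1/1) × 0.08301 = 0.08301 mol
V(H2) = nRT/P = 0.08301 × 0.08206 × 280.95 / 34.5 = 0.05547 L

0.0555 L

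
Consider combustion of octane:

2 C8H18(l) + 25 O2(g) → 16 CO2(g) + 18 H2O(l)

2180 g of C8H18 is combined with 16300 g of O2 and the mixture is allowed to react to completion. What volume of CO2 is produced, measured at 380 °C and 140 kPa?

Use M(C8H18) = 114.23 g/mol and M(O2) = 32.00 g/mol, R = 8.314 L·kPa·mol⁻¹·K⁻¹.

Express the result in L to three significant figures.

5920 L

n(C8H18) = 2180 / 114.23 = 19.08 mol
n(O2) = 16300 / 32.00 = 509.4 mol
For 19.08 mol C8H18, stoichiometry requires (25/2) × 19.08 = 238.5 mol O2; 509.4 mol is available, so C8H18 is limiting.
n(CO2) = (16/2) × 19.08 = 152.6 mol
V(CO2) = nRT/P = 152.6 × 8.314 × 653.15 / 140 = 5919 L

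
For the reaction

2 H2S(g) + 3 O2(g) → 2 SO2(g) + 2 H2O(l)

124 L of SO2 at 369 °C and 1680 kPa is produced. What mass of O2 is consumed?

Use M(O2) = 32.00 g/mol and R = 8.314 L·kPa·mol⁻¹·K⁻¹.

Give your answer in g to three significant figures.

1870 g

n(SO2) = PV/RT = (1680 × 124) / (8.314 × 642.15) = 39.02 mol
n(O2) = (3/2) × 39.02 = 58.53 mol
m(O2) = 58.53 × 32.00 = 1873 g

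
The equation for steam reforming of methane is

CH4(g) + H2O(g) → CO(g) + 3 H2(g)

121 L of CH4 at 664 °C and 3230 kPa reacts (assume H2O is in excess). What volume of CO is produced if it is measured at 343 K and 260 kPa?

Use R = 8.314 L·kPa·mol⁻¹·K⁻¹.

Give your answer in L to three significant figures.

550 L

n(CH4) = PV/RT = (3230 × 121) / (8.314 × 937.15) = 50.16 mol
n(CO) = (1/1) × 50.16 = 50.16 mol
V = nRT/P = 50.16 × 8.314 × 343 / 260 = 550.2 L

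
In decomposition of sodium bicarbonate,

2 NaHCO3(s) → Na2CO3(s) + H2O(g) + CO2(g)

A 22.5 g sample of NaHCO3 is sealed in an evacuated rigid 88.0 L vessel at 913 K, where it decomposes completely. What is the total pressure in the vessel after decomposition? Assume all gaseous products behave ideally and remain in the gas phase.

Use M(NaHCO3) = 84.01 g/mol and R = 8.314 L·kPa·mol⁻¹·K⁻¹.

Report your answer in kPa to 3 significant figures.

n(NaHCO3) = 22.5 / 84.01 = 0.2678 mol
n(gas produced) = (2/2) × 0.2678 = 0.2678 mol
P = nRT/V = 0.2678 × 8.314 × 913 / 88.0 = 23.10 kPa

23.1 kPa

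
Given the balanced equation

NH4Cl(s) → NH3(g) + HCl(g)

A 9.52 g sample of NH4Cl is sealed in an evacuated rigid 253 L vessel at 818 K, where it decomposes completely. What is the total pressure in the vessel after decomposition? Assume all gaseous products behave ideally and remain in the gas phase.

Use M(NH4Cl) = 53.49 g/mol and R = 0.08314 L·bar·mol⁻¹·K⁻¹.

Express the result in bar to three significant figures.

0.0957 bar

n(NH4Cl) = 9.52 / 53.49 = 0.1780 mol
n(gas produced) = (2/1) × 0.1780 = 0.3560 mol
P = nRT/V = 0.3560 × 0.08314 × 818 / 253 = 0.09570 bar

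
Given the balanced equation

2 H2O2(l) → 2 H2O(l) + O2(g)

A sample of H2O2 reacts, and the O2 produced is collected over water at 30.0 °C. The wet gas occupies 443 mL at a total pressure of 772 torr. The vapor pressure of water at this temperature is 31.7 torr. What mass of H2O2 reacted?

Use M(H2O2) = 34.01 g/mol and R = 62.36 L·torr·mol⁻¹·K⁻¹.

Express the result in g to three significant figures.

1.18 g

P(O2) = 772 − 31.7 = 740.3 torr
n(O2) = PV/RT = (740.3 × 0.4430) / (62.36 × 303.15) = 0.01735 mol
n(H2O2) = (2/1) × 0.01735 = 0.03470 mol
m(H2O2) = 0.03470 × 34.01 = 1.180 g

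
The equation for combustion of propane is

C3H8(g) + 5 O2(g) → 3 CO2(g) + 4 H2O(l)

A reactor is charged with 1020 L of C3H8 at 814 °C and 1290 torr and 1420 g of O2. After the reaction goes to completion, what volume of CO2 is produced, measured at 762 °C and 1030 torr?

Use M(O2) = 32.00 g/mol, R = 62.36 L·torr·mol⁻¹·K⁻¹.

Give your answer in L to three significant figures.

n(C3H8) = PV/RT = (1290 × 1020) / (62.36 × 1087.15) = 19.41 mol
n(O2) = 1420 / 32.00 = 44.38 mol
For 19.41 mol C3H8, stoichiometry requires (5/1) × 19.41 = 97.05 mol O2; 44.38 mol is available, so O2 is limiting.
n(CO2) = (3/5) × 44.38 = 26.63 mol
V(CO2) = nRT/P = 26.63 × 62.36 × 1035.15 / 1030 = 1669 L

1670 L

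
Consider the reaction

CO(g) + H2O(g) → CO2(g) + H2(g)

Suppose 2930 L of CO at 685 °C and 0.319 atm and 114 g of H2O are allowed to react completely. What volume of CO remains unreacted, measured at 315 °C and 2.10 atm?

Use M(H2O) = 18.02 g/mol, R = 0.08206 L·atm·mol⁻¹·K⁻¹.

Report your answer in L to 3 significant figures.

128 L

n(CO) = PV/RT = (0.319 × 2930) / (0.08206 × 958.15) = 11.89 mol
n(H2O) = 114 / 18.02 = 6.326 mol
For 11.89 mol CO, stoichiometry requires (1/1) × 11.89 = 11.89 mol H2O; 6.326 mol is available, so H2O is limiting.
n(CO) consumed = (1/1) × 6.326 = 6.326 mol; remaining = 11.89 − 6.326 = 5.564 mol
V(CO) = nRT/P = 5.564 × 0.08206 × 588.15 / 2.10 = 127.9 L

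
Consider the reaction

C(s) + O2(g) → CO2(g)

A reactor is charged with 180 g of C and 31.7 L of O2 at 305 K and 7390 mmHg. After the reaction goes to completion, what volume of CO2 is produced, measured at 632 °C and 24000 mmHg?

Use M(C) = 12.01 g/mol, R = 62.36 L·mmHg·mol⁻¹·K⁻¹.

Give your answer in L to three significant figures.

n(C) = 180 / 12.01 = 14.99 mol
n(O2) = PV/RT = (7390 × 31.7) / (62.36 × 305) = 12.32 mol
For 14.99 mol C, stoichiometry requires (1/1) × 14.99 = 14.99 mol O2; 12.32 mol is available, so O2 is limiting.
n(CO2) = (1/1) × 12.32 = 12.32 mol
V(CO2) = nRT/P = 12.32 × 62.36 × 905.15 / 24000 = 28.98 L

29.0 L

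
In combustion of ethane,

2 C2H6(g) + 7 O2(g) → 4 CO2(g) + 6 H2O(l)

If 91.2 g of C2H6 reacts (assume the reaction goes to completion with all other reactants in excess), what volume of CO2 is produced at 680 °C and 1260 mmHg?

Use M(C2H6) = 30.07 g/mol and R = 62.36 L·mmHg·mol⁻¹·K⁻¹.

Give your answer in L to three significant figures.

n(C2H6) = 91.20 / 30.07 = 3.033 mol
n(CO2) = (4/2) × 3.033 = 6.066 mol
V = nRT/P = 6.066 × 62.36 × 953.15 / 1260 = 286.2 L

286 L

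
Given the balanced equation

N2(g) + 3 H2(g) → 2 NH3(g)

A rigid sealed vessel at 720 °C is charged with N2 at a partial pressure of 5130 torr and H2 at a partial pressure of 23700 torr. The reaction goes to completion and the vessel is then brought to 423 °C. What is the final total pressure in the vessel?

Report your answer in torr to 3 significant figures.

13000 torr

At constant V, partial pressures at 720 °C are proportional to moles, so apply stoichiometry directly to pressures.
P(H2) required for 5130 torr of N2 = (3/1) × 5130 = 15390 torr; available 23700 torr, so N2 is limiting.
P(H2) remaining = 23700 − (3/1) × 5130 = 8310 torr
P(gaseous products) = (2)/1 × 5130 = 10260 torr
P_total at 720 °C = 8310 + 10260 = 18570 torr
Scaling to 423 °C: P = 18570 × 696.15/993.15 = 13020 torr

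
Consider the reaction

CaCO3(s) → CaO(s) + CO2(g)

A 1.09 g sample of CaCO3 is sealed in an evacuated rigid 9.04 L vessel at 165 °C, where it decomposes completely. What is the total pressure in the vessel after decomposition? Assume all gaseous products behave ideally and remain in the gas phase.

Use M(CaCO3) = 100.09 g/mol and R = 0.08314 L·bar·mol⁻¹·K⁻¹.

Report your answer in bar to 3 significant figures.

0.0439 bar

n(CaCO3) = 1.09 / 100.09 = 0.01089 mol
n(gas produced) = (1/1) × 0.01089 = 0.01089 mol
P = nRT/V = 0.01089 × 0.08314 × 438.15 / 9.04 = 0.04388 bar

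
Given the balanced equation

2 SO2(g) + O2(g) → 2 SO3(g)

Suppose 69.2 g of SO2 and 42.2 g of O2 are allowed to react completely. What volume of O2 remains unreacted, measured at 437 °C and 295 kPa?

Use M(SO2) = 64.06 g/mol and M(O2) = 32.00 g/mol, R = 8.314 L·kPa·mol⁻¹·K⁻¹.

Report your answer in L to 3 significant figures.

n(SO2) = 69.2 / 64.06 = 1.080 mol
n(O2) = 42.2 / 32.00 = 1.319 mol
For 1.080 mol SO2, stoichiometry requires (1/2) × 1.080 = 0.5400 mol O2; 1.319 mol is available, so SO2 is limiting.
n(O2) consumed = (1/2) × 1.080 = 0.5400 mol; remaining = 1.319 − 0.5400 = 0.7790 mol
V(O2) = nRT/P = 0.7790 × 8.314 × 710.15 / 295 = 15.59 L

15.6 L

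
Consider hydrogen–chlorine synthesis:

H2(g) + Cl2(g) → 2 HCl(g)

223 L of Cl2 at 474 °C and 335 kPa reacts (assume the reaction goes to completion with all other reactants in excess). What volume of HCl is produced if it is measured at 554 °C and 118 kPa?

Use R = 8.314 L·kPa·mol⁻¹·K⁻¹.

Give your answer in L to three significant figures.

1400 L

n(Cl2) = PV/RT = (335 × 223) / (8.314 × 747.15) = 12.03 mol
n(HCl) = (2/1) × 12.03 = 24.06 mol
V = nRT/P = 24.06 × 8.314 × 827.15 / 118 = 1402 L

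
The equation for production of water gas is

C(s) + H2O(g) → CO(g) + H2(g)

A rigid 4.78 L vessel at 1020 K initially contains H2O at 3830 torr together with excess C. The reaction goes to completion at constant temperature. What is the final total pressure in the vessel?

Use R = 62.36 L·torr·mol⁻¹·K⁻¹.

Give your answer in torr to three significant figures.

7660 torr

At constant T and V, P ∝ n(gas): 1 mol gas → 2 mol gas.
P_final = (2/1) × 3830 = 7660 torr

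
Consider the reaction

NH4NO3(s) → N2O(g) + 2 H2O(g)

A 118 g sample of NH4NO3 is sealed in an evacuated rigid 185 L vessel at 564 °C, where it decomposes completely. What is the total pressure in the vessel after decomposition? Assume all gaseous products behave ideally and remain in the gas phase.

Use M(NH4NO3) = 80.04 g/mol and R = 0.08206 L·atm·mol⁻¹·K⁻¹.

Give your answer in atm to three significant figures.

n(NH4NO3) = 118 / 80.04 = 1.474 mol
n(gas produced) = (3/1) × 1.474 = 4.422 mol
P = nRT/V = 4.422 × 0.08206 × 837.15 / 185 = 1.642 atm

1.64 atm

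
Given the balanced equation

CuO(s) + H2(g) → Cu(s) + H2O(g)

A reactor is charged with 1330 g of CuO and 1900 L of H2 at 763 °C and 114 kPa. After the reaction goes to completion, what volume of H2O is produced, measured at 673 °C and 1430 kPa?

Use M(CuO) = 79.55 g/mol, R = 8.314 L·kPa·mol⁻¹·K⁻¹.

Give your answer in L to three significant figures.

92.0 L

n(CuO) = 1330 / 79.55 = 16.72 mol
n(H2) = PV/RT = (114 × 1900) / (8.314 × 1036.15) = 25.14 mol
For 16.72 mol CuO, stoichiometry requires (1/1) × 16.72 = 16.72 mol H2; 25.14 mol is available, so CuO is limiting.
n(H2O) = (1/1) × 16.72 = 16.72 mol
V(H2O) = nRT/P = 16.72 × 8.314 × 946.15 / 1430 = 91.98 L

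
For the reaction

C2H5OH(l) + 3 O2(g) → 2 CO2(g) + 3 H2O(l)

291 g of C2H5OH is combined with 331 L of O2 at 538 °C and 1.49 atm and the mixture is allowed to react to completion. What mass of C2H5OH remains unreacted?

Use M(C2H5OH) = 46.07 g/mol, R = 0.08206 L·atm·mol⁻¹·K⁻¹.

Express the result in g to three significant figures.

n(C2H5OH) = 291 / 46.07 = 6.316 mol
n(O2) = PV/RT = (1.49 × 331) / (0.08206 × 811.15) = 7.409 mol
For 6.316 mol C2H5OH, stoichiometry requires (3/1) × 6.316 = 18.95 mol O2; 7.409 mol is available, so O2 is limiting.
n(C2H5OH) consumed = (1/3) × 7.409 = 2.470 mol; remaining = 6.316 − 2.470 = 3.846 mol
m(C2H5OH) = 3.846 × 46.07 = 177.2 g

177 g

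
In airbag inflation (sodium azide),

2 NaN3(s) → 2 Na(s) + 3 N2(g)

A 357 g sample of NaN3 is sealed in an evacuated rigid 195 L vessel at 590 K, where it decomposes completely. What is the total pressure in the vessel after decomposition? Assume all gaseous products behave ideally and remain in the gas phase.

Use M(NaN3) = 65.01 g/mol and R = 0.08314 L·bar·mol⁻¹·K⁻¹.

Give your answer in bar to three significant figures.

n(NaN3) = 357 / 65.01 = 5.491 mol
n(gas produced) = (3/2) × 5.491 = 8.236 mol
P = nRT/V = 8.236 × 0.08314 × 590 / 195 = 2.072 bar

2.07 bar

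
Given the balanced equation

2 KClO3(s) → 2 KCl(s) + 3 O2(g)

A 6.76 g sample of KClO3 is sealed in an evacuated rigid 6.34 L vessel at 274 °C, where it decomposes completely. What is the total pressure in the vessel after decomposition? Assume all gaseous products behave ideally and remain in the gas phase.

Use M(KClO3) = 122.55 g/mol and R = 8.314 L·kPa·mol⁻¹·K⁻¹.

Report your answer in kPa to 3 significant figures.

59.4 kPa

n(KClO3) = 6.76 / 122.55 = 0.05516 mol
n(gas produced) = (3/2) × 0.05516 = 0.08274 mol
P = nRT/V = 0.08274 × 8.314 × 547.15 / 6.34 = 59.37 kPa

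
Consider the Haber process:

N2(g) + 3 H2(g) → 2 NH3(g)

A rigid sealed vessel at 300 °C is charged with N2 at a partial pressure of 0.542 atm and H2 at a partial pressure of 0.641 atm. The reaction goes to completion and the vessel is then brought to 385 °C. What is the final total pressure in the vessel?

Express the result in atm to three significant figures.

0.868 atm

With V and T fixed, P_i ∝ n_i, so the mole ratios apply directly to partial pressures at 300 °C.
P(H2) required for 0.542 atm of N2 = (3/1) × 0.542 = 1.626 atm; available 0.641 atm, so H2 is limiting.
P(N2) remaining = 0.542 − (1/3) × 0.641 = 0.3283 atm
P(gaseous products) = (2)/3 × 0.641 = 0.4273 atm
P_total at 300 °C = 0.3283 + 0.4273 = 0.7556 atm
Scaling to 385 °C: P = 0.7556 × 658.15/573.15 = 0.8677 atm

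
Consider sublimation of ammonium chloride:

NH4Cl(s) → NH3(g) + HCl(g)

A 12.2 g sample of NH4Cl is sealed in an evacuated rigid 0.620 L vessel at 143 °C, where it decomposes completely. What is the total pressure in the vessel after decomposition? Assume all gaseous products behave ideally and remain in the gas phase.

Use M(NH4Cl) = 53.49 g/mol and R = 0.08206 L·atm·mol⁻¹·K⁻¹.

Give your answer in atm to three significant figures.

25.1 atm

n(NH4Cl) = 12.2 / 53.49 = 0.2281 mol
n(gas produced) = (2/1) × 0.2281 = 0.4562 mol
P = nRT/V = 0.4562 × 0.08206 × 416.15 / 0.620 = 25.13 atm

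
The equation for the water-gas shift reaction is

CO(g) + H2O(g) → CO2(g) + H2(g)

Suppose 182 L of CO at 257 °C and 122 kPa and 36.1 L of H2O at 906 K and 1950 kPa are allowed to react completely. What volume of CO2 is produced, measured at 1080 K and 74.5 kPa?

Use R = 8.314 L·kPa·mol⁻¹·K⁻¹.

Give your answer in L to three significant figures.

607 L

n(CO) = PV/RT = (122 × 182) / (8.314 × 530.15) = 5.038 mol
n(H2O) = PV/RT = (1950 × 36.1) / (8.314 × 906) = 9.346 mol
For 5.038 mol CO, stoichiometry requires (1/1) × 5.038 = 5.038 mol H2O; 9.346 mol is available, so CO is limiting.
n(CO2) = (1/1) × 5.038 = 5.038 mol
V(CO2) = nRT/P = 5.038 × 8.314 × 1080 / 74.5 = 607.2 L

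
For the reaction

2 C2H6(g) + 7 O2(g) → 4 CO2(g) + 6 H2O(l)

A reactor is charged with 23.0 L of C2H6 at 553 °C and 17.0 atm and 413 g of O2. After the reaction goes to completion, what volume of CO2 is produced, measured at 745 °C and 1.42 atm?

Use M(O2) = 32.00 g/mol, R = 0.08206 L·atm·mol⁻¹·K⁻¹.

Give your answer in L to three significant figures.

434 L

n(C2H6) = PV/RT = (17.0 × 23.0) / (0.08206 × 826.15) = 5.767 mol
n(O2) = 413 / 32.00 = 12.91 mol
For 5.767 mol C2H6, stoichiometry requires (7/2) × 5.767 = 20.18 mol O2; 12.91 mol is available, so O2 is limiting.
n(CO2) = (4/7) × 12.91 = 7.377 mol
V(CO2) = nRT/P = 7.377 × 0.08206 × 1018.15 / 1.42 = 434.0 L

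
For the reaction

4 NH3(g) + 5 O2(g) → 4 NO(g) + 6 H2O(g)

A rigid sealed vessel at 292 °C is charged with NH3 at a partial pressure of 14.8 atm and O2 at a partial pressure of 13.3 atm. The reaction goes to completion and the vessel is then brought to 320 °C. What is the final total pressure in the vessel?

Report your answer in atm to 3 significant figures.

At constant V, partial pressures at 292 °C are proportional to moles, so apply stoichiometry directly to pressures.
P(O2) required for 14.8 atm of NH3 = (5/4) × 14.8 = 18.50 atm; available 13.3 atm, so O2 is limiting.
P(NH3) remaining = 14.8 − (4/5) × 13.3 = 4.160 atm
P(gaseous products) = (4+6)/5 × 13.3 = 26.60 atm
P_total at 292 °C = 4.160 + 26.60 = 30.76 atm
Scaling to 320 °C: P = 30.76 × 593.15/565.15 = 32.28 atm

32.3 atm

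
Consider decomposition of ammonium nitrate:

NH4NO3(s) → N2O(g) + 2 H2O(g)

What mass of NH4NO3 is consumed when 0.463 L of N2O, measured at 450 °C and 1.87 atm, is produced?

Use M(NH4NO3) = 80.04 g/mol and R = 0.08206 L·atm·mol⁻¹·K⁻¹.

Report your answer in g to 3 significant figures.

1.17 g

n(N2O) = PV/RT = (1.87 × 0.463) / (0.08206 × 723.15) = 0.01459 mol
n(NH4NO3) = (1/1) × 0.01459 = 0.01459 mol
m(NH4NO3) = 0.01459 × 80.04 = 1.168 g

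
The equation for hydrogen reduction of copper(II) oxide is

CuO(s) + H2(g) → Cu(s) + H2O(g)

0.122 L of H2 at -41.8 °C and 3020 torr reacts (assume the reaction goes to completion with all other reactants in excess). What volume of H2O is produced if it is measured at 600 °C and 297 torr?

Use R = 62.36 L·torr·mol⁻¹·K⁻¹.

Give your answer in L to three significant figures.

n(H2) = PV/RT = (3020 × 0.122) / (62.36 × 231.35) = 0.02554 mol
n(H2O) = (1/1) × 0.02554 = 0.02554 mol
V = nRT/P = 0.02554 × 62.36 × 873.15 / 297 = 4.682 L

4.68 L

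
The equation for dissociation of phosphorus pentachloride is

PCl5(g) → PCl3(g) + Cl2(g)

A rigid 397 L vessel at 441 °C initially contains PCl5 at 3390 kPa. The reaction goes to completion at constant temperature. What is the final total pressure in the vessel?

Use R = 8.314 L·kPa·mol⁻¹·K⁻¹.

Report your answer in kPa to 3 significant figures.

6780 kPa

At constant T and V, P ∝ n(gas): 1 mol gas → 2 mol gas.
P_final = (2/1) × 3390 = 6780 kPa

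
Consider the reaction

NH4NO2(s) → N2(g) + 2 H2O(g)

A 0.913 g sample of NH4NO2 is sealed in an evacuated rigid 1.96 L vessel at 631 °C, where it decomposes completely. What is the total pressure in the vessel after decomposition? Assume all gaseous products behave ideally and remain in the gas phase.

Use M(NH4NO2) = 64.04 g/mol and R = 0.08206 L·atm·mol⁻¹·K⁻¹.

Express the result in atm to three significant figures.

1.62 atm

n(NH4NO2) = 0.913 / 64.04 = 0.01426 mol
n(gas produced) = (3/1) × 0.01426 = 0.04278 mol
P = nRT/V = 0.04278 × 0.08206 × 904.15 / 1.96 = 1.619 atm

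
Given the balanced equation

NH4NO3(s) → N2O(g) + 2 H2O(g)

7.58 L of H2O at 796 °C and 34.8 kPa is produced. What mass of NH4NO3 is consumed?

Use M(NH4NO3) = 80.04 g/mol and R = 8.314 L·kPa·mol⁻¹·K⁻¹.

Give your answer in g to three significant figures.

1.19 g

n(H2O) = PV/RT = (34.8 × 7.58) / (8.314 × 1069.15) = 0.02968 mol
n(NH4NO3) = (1/2) × 0.02968 = 0.01484 mol
m(NH4NO3) = 0.01484 × 80.04 = 1.188 g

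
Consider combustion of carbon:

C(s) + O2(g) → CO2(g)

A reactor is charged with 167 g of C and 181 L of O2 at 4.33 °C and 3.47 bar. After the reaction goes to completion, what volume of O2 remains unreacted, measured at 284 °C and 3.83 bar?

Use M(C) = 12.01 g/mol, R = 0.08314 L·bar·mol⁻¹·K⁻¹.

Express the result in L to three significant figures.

n(C) = 167 / 12.01 = 13.91 mol
n(O2) = PV/RT = (3.47 × 181) / (0.08314 × 277.48) = 27.22 mol
For 13.91 mol C, stoichiometry requires (1/1) × 13.91 = 13.91 mol O2; 27.22 mol is available, so C is limiting.
n(O2) consumed = (1/1) × 13.91 = 13.91 mol; remaining = 27.22 − 13.91 = 13.31 mol
V(O2) = nRT/P = 13.31 × 0.08314 × 557.15 / 3.83 = 161.0 L

161 L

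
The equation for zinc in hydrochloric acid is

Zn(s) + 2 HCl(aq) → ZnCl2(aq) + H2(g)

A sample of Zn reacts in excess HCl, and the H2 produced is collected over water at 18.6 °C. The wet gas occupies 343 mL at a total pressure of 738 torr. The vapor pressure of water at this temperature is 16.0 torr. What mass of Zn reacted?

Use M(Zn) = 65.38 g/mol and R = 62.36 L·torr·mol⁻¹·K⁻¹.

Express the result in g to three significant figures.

0.890 g

P(H2) = 738 − 16.0 = 722.0 torr
n(H2) = PV/RT = (722.0 × 0.3430) / (62.36 × 291.75) = 0.01361 mol
n(Zn) = (1/1) × 0.01361 = 0.01361 mol
m(Zn) = 0.01361 × 65.38 = 0.8898 g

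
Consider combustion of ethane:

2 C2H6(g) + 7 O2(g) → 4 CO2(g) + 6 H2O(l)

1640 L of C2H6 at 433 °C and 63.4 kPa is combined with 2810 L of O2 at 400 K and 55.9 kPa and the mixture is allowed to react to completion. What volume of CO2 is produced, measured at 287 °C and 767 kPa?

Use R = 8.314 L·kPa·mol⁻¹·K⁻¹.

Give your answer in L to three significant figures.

n(C2H6) = PV/RT = (63.4 × 1640) / (8.314 × 706.15) = 17.71 mol
n(O2) = PV/RT = (55.9 × 2810) / (8.314 × 400) = 47.23 mol
For 17.71 mol C2H6, stoichiometry requires (7/2) × 17.71 = 61.98 mol O2; 47.23 mol is available, so O2 is limiting.
n(CO2) = (4/7) × 47.23 = 26.99 mol
V(CO2) = nRT/P = 26.99 × 8.314 × 560.15 / 767 = 163.9 L

164 L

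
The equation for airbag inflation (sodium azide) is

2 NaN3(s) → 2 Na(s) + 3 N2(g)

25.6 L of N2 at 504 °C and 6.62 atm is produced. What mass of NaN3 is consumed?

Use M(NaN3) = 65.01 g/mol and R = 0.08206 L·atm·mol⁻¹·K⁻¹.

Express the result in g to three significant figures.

n(N2) = PV/RT = (6.62 × 25.6) / (0.08206 × 777.15) = 2.657 mol
n(NaN3) = (2/3) × 2.657 = 1.771 mol
m(NaN3) = 1.771 × 65.01 = 115.1 g

115 g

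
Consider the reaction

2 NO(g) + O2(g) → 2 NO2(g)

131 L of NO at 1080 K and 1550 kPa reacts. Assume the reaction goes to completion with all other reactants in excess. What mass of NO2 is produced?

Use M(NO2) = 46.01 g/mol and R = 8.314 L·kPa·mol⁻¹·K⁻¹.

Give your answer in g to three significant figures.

n(NO) = PV/RT = (1550 × 131) / (8.314 × 1080) = 22.61 mol
n(NO2) = (2/2) × 22.61 = 22.61 mol
m(NO2) = 22.61 × 46.01 = 1040 g

1040 g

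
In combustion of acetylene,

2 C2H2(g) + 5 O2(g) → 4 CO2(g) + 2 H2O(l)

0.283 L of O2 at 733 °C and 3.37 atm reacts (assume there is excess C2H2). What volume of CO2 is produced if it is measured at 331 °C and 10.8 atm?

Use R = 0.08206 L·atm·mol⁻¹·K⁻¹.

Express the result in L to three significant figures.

0.0424 L

n(O2) = PV/RT = (3.37 × 0.283) / (0.08206 × 1006.15) = 0.01155 mol
n(CO2) = (4/5) × 0.01155 = 0.009240 mol
V = nRT/P = 0.009240 × 0.08206 × 604.15 / 10.8 = 0.04242 L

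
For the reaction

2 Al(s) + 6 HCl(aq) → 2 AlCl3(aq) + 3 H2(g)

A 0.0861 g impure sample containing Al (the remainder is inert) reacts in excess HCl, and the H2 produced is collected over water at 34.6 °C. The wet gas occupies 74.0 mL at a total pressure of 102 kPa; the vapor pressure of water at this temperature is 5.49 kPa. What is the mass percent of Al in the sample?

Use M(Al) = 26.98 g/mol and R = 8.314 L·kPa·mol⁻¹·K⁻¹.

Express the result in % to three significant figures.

58.3 %

P(H2) = 102 − 5.49 = 96.51 kPa
n(H2) = PV/RT = (96.51 × 0.07400) / (8.314 × 307.75) = 0.002791 mol
n(Al) = (2/3) × 0.002791 = 0.001861 mol
m(Al) = 0.001861 × 26.98 = 0.05021 g
%Al = 0.05021 / 0.0861 × 100 = 58.32%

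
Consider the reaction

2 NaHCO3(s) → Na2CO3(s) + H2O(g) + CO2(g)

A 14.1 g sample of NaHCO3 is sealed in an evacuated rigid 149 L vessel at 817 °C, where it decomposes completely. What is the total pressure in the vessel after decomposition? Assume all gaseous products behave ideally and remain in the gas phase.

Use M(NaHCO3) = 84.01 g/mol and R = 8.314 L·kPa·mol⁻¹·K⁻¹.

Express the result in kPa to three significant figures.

10.2 kPa

n(NaHCO3) = 14.1 / 84.01 = 0.1678 mol
n(gas produced) = (2/2) × 0.1678 = 0.1678 mol
P = nRT/V = 0.1678 × 8.314 × 1090.15 / 149 = 10.21 kPa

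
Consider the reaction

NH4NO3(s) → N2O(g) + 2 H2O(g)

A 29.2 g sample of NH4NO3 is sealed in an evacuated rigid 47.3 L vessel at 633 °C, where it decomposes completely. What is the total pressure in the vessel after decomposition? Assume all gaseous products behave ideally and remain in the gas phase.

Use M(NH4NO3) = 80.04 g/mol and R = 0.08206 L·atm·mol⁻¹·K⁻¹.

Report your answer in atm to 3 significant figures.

n(NH4NO3) = 29.2 / 80.04 = 0.3648 mol
n(gas produced) = (3/1) × 0.3648 = 1.094 mol
P = nRT/V = 1.094 × 0.08206 × 906.15 / 47.3 = 1.720 atm

1.72 atm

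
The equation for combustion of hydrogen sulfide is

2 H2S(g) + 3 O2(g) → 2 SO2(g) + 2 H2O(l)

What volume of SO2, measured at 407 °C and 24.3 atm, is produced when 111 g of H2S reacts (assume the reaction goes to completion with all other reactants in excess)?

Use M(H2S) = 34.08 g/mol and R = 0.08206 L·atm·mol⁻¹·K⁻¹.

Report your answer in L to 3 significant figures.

n(H2S) = 111.0 / 34.08 = 3.257 mol
n(SO2) = (2/2) × 3.257 = 3.257 mol
V = nRT/P = 3.257 × 0.08206 × 680.15 / 24.3 = 7.481 L

7.48 L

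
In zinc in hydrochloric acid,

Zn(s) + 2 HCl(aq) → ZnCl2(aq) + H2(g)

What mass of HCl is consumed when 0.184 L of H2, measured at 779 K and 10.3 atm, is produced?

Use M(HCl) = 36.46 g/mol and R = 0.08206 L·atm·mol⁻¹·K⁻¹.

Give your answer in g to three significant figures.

n(H2) = PV/RT = (10.3 × 0.184) / (0.08206 × 779) = 0.02965 mol
n(HCl) = (2/1) × 0.02965 = 0.05930 mol
m(HCl) = 0.05930 × 36.46 = 2.162 g

2.16 g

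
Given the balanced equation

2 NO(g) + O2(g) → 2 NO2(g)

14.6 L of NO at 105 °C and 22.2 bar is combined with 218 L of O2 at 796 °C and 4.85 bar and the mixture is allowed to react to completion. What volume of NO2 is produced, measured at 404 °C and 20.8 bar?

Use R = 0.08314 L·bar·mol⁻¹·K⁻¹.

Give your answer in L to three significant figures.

27.9 L

n(NO) = PV/RT = (22.2 × 14.6) / (0.08314 × 378.15) = 10.31 mol
n(O2) = PV/RT = (4.85 × 218) / (0.08314 × 1069.15) = 11.89 mol
For 10.31 mol NO, stoichiometry requires (1/2) × 10.31 = 5.155 mol O2; 11.89 mol is available, so NO is limiting.
n(NO2) = (2/2) × 10.31 = 10.31 mol
V(NO2) = nRT/P = 10.31 × 0.08314 × 677.15 / 20.8 = 27.91 L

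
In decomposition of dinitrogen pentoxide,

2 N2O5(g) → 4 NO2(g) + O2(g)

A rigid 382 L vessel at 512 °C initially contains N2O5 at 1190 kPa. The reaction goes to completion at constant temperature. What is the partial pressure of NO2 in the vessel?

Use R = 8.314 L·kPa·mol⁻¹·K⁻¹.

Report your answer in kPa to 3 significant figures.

n(N2O5)₀ = PV/RT = (1190 × 382) / (8.314 × 785.15) = 69.64 mol
n(NO2) = (4/2) × 69.64 = 139.3 mol
P(NO2) = nRT/V = 139.3 × 8.314 × 785.15 / 382 = 2380 kPa

2380 kPa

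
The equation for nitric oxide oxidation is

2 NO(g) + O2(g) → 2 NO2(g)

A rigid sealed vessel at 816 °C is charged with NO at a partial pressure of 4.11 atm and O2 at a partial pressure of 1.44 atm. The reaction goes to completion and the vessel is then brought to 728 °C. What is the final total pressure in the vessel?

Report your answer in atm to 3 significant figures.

Because the vessel is rigid and T is held at 816 °C, work the stoichiometry in partial pressures (P_i = n_iRT/V).
P(O2) required for 4.11 atm of NO = (1/2) × 4.11 = 2.055 atm; available 1.44 atm, so O2 is limiting.
P(NO) remaining = 4.11 − (2/1) × 1.44 = 1.230 atm
P(gaseous products) = (2)/1 × 1.44 = 2.880 atm
P_total at 816 °C = 1.230 + 2.880 = 4.110 atm
Scaling to 728 °C: P = 4.110 × 1001.15/1089.15 = 3.778 atm

3.78 atm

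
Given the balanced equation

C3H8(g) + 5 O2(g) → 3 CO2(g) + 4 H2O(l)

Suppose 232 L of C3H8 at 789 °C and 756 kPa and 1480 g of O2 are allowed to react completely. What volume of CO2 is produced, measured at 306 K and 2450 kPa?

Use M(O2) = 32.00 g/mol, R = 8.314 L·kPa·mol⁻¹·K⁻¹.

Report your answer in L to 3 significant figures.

28.8 L

n(C3H8) = PV/RT = (756 × 232) / (8.314 × 1062.15) = 19.86 mol
n(O2) = 1480 / 32.00 = 46.25 mol
For 19.86 mol C3H8, stoichiometry requires (5/1) × 19.86 = 99.30 mol O2; 46.25 mol is available, so O2 is limiting.
n(CO2) = (3/5) × 46.25 = 27.75 mol
V(CO2) = nRT/P = 27.75 × 8.314 × 306 / 2450 = 28.82 L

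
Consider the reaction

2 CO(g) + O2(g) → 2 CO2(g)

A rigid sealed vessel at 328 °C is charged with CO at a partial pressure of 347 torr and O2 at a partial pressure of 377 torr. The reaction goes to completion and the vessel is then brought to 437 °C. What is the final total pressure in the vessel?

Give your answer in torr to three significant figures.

Because the vessel is rigid and T is held at 328 °C, work the stoichiometry in partial pressures (P_i = n_iRT/V).
P(O2) required for 347 torr of CO = (1/2) × 347 = 173.5 torr; available 377 torr, so CO is limiting.
P(O2) remaining = 377 − (1/2) × 347 = 203.5 torr
P(gaseous products) = (2)/2 × 347 = 347.0 torr
P_total at 328 °C = 203.5 + 347.0 = 550.5 torr
Scaling to 437 °C: P = 550.5 × 710.15/601.15 = 650.3 torr

650 torr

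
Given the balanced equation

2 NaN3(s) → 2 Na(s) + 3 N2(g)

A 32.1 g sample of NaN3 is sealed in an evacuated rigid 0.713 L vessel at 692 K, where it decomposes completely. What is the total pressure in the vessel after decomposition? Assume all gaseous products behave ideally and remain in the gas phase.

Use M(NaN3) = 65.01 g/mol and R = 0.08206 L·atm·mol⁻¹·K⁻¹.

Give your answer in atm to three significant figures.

n(NaN3) = 32.1 / 65.01 = 0.4938 mol
n(gas produced) = (3/2) × 0.4938 = 0.7407 mol
P = nRT/V = 0.7407 × 0.08206 × 692 / 0.713 = 58.99 atm

59.0 atm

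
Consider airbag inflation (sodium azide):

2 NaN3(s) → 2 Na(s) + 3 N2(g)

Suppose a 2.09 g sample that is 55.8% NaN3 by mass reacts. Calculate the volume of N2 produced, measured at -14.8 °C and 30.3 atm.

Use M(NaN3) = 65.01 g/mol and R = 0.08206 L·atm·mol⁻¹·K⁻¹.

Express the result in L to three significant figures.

0.0188 L

mass of NaN3 = 2.09 × 55.8/100 = 1.166 g
n(NaN3) = 1.166 / 65.01 = 0.01794 mol
n(N2) = (3/2) × 0.01794 = 0.02691 mol
V = nRT/P = 0.02691 × 0.08206 × 258.35 / 30.3 = 0.01883 L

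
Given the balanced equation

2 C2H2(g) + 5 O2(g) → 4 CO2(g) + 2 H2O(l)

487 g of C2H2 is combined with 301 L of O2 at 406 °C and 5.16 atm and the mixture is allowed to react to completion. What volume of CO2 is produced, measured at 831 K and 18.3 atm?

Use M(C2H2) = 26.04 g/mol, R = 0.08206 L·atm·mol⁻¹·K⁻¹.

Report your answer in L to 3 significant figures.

n(C2H2) = 487 / 26.04 = 18.70 mol
n(O2) = PV/RT = (5.16 × 301) / (0.08206 × 679.15) = 27.87 mol
For 18.70 mol C2H2, stoichiometry requires (5/2) × 18.70 = 46.75 mol O2; 27.87 mol is available, so O2 is limiting.
n(CO2) = (4/5) × 27.87 = 22.30 mol
V(CO2) = nRT/P = 22.30 × 0.08206 × 831 / 18.3 = 83.10 L

83.1 L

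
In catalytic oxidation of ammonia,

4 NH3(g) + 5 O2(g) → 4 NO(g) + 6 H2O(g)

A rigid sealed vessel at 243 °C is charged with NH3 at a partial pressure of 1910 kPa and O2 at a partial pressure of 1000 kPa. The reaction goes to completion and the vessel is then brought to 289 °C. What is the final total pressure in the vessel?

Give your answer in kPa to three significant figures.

3390 kPa

Because the vessel is rigid and T is held at 243 °C, work the stoichiometry in partial pressures (P_i = n_iRT/V).
P(O2) required for 1910 kPa of NH3 = (5/4) × 1910 = 2388 kPa; available 1000 kPa, so O2 is limiting.
P(NH3) remaining = 1910 − (4/5) × 1000 = 1110 kPa
P(gaseous products) = (4+6)/5 × 1000 = 2000 kPa
P_total at 243 °C = 1110 + 2000 = 3110 kPa
Scaling to 289 °C: P = 3110 × 562.15/516.15 = 3387 kPa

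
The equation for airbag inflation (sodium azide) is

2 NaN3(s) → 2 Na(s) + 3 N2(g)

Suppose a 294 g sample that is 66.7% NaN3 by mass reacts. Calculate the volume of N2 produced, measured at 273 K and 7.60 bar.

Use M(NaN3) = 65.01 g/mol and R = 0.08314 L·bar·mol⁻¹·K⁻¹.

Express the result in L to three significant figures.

13.5 L

mass of NaN3 = 294 × 66.7/100 = 196.1 g
n(NaN3) = 196.1 / 65.01 = 3.016 mol
n(N2) = (3/2) × 3.016 = 4.524 mol
V = nRT/P = 4.524 × 0.08314 × 273 / 7.60 = 13.51 L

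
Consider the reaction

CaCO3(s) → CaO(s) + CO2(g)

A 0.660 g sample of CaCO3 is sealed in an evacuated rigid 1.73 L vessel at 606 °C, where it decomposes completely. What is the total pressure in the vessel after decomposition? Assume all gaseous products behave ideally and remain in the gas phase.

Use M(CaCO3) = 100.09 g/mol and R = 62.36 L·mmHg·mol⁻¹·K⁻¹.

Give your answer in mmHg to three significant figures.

n(CaCO3) = 0.660 / 100.09 = 0.006594 mol
n(gas produced) = (1/1) × 0.006594 = 0.006594 mol
P = nRT/V = 0.006594 × 62.36 × 879.15 / 1.73 = 209.0 mmHg

209 mmHg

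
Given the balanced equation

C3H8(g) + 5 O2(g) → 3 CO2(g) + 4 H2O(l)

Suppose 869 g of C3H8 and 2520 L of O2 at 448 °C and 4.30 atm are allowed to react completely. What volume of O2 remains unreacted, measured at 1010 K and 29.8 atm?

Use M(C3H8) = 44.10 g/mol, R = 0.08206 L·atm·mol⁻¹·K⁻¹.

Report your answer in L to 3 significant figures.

235 L

n(C3H8) = 869 / 44.10 = 19.71 mol
n(O2) = PV/RT = (4.30 × 2520) / (0.08206 × 721.15) = 183.1 mol
For 19.71 mol C3H8, stoichiometry requires (5/1) × 19.71 = 98.55 mol O2; 183.1 mol is available, so C3H8 is limiting.
n(O2) consumed = (5/1) × 19.71 = 98.55 mol; remaining = 183.1 − 98.55 = 84.55 mol
V(O2) = nRT/P = 84.55 × 0.08206 × 1010 / 29.8 = 235.2 L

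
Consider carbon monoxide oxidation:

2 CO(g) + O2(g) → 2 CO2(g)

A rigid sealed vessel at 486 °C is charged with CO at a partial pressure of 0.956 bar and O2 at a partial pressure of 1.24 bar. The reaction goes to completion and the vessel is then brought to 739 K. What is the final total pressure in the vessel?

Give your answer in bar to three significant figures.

Because the vessel is rigid and T is held at 486 °C, work the stoichiometry in partial pressures (P_i = n_iRT/V).
P(O2) required for 0.956 bar of CO = (1/2) × 0.956 = 0.4780 bar; available 1.24 bar, so CO is limiting.
P(O2) remaining = 1.24 − (1/2) × 0.956 = 0.7620 bar
P(gaseous products) = (2)/2 × 0.956 = 0.9560 bar
P_total at 486 °C = 0.7620 + 0.9560 = 1.718 bar
Scaling to 739 K: P = 1.718 × 739/759.15 = 1.672 bar

1.67 bar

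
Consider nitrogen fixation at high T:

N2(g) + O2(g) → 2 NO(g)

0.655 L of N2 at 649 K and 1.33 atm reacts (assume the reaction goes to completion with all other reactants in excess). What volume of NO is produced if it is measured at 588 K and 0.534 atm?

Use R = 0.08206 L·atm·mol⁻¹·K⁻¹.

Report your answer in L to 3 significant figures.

2.96 L

n(N2) = PV/RT = (1.33 × 0.655) / (0.08206 × 649) = 0.01636 mol
n(NO) = (2/1) × 0.01636 = 0.03272 mol
V = nRT/P = 0.03272 × 0.08206 × 588 / 0.534 = 2.957 L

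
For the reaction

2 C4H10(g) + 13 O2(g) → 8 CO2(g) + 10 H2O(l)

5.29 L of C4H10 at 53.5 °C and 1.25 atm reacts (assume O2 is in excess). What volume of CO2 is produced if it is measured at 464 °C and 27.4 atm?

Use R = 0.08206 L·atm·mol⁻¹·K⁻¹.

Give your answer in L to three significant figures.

n(C4H10) = PV/RT = (1.25 × 5.29) / (0.08206 × 326.65) = 0.2467 mol
n(CO2) = (8/2) × 0.2467 = 0.9868 mol
V = nRT/P = 0.9868 × 0.08206 × 737.15 / 27.4 = 2.179 L

2.18 L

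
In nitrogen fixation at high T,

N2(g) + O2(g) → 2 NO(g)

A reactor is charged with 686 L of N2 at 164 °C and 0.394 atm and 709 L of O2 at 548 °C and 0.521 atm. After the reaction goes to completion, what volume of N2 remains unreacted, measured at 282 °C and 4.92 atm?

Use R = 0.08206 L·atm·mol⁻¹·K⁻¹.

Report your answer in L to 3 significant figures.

n(N2) = PV/RT = (0.394 × 686) / (0.08206 × 437.15) = 7.535 mol
n(O2) = PV/RT = (0.521 × 709) / (0.08206 × 821.15) = 5.482 mol
For 7.535 mol N2, stoichiometry requires (1/1) × 7.535 = 7.535 mol O2; 5.482 mol is available, so O2 is limiting.
n(N2) consumed = (1/1) × 5.482 = 5.482 mol; remaining = 7.535 − 5.482 = 2.053 mol
V(N2) = nRT/P = 2.053 × 0.08206 × 555.15 / 4.92 = 19.01 L

19.0 L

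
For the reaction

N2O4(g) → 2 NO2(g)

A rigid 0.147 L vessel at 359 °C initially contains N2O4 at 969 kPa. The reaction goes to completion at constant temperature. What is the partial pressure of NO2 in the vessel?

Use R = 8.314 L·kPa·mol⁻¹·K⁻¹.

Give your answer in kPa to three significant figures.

n(N2O4)₀ = PV/RT = (969 × 0.147) / (8.314 × 632.15) = 0.02710 mol
n(NO2) = (2/1) × 0.02710 = 0.05420 mol
P(NO2) = nRT/V = 0.05420 × 8.314 × 632.15 / 0.147 = 1938 kPa

1940 kPa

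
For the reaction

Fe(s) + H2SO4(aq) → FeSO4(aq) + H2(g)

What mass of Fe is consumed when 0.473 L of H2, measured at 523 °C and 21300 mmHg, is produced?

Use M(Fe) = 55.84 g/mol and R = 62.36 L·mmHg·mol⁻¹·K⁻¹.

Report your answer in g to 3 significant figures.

n(H2) = PV/RT = (21300 × 0.473) / (62.36 × 796.15) = 0.2029 mol
n(Fe) = (1/1) × 0.2029 = 0.2029 mol
m(Fe) = 0.2029 × 55.84 = 11.33 g

11.3 g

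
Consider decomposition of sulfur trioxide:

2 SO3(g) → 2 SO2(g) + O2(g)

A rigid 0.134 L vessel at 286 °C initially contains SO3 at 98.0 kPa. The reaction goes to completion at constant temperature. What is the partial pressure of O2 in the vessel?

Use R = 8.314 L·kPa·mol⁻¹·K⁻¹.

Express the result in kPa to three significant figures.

49.0 kPa

n(SO3)₀ = PV/RT = (98.0 × 0.134) / (8.314 × 559.15) = 0.002825 mol
n(O2) = (1/2) × 0.002825 = 0.001412 mol
P(O2) = nRT/V = 0.001412 × 8.314 × 559.15 / 0.134 = 48.99 kPa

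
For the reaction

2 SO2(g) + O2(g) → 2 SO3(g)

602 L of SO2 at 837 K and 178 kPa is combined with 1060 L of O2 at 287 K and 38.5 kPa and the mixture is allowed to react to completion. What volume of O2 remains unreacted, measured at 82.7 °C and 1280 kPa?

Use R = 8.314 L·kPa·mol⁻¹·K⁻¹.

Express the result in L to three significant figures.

n(SO2) = PV/RT = (178 × 602) / (8.314 × 837) = 15.40 mol
n(O2) = PV/RT = (38.5 × 1060) / (8.314 × 287) = 17.10 mol
For 15.40 mol SO2, stoichiometry requires (1/2) × 15.40 = 7.700 mol O2; 17.10 mol is available, so SO2 is limiting.
n(O2) consumed = (1/2) × 15.40 = 7.700 mol; remaining = 17.10 − 7.700 = 9.400 mol
V(O2) = nRT/P = 9.400 × 8.314 × 355.85 / 1280 = 21.73 L

21.7 L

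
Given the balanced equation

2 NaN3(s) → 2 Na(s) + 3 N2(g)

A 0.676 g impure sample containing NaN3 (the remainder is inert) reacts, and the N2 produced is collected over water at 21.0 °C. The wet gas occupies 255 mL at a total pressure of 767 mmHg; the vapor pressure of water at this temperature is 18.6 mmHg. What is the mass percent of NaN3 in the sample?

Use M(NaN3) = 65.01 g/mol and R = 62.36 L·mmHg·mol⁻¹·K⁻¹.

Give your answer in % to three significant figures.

66.7 %

P(N2) = 767 − 18.6 = 748.4 mmHg
n(N2) = PV/RT = (748.4 × 0.2550) / (62.36 × 294.15) = 0.01040 mol
n(NaN3) = (2/3) × 0.01040 = 0.006933 mol
m(NaN3) = 0.006933 × 65.01 = 0.4507 g
%NaN3 = 0.4507 / 0.676 × 100 = 66.67%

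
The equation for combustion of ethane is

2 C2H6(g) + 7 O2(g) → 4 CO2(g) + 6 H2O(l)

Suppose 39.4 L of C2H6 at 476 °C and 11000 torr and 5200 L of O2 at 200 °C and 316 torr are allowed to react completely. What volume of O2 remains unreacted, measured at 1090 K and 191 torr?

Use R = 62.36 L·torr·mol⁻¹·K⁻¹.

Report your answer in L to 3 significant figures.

8260 L

n(C2H6) = PV/RT = (11000 × 39.4) / (62.36 × 749.15) = 9.277 mol
n(O2) = PV/RT = (316 × 5200) / (62.36 × 473.15) = 55.69 mol
For 9.277 mol C2H6, stoichiometry requires (7/2) × 9.277 = 32.47 mol O2; 55.69 mol is available, so C2H6 is limiting.
n(O2) consumed = (7/2) × 9.277 = 32.47 mol; remaining = 55.69 − 32.47 = 23.22 mol
V(O2) = nRT/P = 23.22 × 62.36 × 1090 / 191 = 8263 L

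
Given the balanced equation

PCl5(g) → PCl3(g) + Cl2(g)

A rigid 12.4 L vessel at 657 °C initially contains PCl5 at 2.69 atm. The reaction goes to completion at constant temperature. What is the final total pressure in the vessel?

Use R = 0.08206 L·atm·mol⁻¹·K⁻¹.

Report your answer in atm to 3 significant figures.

5.38 atm

Rigid vessel, constant T ⇒ P scales with total gas moles (1 → 2).
P_final = (2/1) × 2.69 = 5.380 atm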